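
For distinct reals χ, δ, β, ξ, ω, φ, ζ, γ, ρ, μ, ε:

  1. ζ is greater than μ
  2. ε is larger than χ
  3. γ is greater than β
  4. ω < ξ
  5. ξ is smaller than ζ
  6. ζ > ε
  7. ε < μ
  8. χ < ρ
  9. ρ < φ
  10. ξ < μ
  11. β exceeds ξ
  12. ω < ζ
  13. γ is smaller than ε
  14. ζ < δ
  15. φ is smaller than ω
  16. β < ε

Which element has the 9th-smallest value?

μ

Piecing the relations together gives one ordering: χ < ρ < φ < ω < ξ < β < γ < ε < μ < ζ < δ.
The 9th smallest is μ.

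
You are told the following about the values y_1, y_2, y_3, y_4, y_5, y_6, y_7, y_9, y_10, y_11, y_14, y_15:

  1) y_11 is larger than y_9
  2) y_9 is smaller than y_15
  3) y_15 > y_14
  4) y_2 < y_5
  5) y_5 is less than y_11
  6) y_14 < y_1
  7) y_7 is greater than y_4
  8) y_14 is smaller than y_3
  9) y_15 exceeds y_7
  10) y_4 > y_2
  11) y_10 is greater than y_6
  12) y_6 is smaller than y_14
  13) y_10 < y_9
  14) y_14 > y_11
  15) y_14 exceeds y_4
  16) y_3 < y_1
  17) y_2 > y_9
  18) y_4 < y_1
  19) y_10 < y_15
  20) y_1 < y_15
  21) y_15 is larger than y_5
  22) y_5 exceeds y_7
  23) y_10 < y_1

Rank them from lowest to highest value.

The consecutive links are each given: y_6 < y_10; y_10 < y_9; y_9 < y_2; y_2 < y_4; y_4 < y_7; y_7 < y_5; y_5 < y_11; y_11 < y_14; y_14 < y_3; y_3 < y_1; y_1 < y_15.

y_6 < y_10 < y_9 < y_2 < y_4 < y_7 < y_5 < y_11 < y_14 < y_3 < y_1 < y_15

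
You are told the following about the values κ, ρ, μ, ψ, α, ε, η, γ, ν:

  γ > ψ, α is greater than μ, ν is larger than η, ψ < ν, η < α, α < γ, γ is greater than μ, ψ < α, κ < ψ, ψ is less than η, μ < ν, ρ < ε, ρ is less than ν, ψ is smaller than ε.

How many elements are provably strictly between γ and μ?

The relations place μ below γ. An element lies strictly between them when it is forced above μ and also forced below γ.
Above μ: {α, ν}. Below γ: {κ, ψ, η, α}.
Intersection: {α} — 1.

1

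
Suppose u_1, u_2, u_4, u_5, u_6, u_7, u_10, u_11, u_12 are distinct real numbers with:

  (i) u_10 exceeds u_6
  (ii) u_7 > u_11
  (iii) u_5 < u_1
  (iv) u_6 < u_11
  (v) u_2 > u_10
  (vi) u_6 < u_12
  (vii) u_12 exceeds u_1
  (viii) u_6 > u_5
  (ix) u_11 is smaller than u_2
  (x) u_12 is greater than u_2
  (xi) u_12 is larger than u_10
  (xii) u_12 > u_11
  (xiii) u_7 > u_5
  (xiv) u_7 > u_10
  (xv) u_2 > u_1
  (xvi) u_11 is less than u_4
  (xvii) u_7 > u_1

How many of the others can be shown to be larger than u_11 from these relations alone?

The elements the relations force above u_11 are u_2, u_12, u_7, u_4 — no chain reaches any other.
That is 4.

4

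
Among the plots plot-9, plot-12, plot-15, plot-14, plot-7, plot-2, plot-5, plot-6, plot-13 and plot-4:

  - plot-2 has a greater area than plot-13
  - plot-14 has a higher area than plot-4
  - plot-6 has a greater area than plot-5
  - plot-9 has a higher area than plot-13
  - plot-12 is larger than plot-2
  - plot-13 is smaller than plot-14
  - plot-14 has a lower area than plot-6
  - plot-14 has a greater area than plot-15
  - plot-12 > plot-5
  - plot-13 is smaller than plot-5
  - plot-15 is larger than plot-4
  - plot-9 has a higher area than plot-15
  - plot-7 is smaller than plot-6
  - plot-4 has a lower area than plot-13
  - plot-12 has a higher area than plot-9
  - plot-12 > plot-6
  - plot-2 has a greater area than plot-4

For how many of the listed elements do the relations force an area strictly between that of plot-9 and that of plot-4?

Chaining upward from plot-4 reaches: plot-13, plot-2, plot-15, plot-14, plot-5, plot-6, plot-12.
Chaining downward from plot-9 reaches: plot-13, plot-15.
Strictly between plot-4 and plot-9 are those in both lists: plot-13, plot-15 — 2 elements.

2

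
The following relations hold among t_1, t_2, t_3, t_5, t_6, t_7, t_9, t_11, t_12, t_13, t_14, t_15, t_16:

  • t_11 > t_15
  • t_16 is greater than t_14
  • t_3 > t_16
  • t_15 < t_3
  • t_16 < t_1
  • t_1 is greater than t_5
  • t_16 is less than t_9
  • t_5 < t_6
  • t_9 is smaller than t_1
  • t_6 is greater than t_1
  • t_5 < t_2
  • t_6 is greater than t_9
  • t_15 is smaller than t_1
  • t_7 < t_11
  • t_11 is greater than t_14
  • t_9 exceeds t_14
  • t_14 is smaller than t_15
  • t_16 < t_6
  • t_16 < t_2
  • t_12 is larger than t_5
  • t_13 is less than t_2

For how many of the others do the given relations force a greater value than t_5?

Directly above t_5: t_12, t_2, t_1, t_6.
Nothing else is reachable above t_5; 4 in all.

4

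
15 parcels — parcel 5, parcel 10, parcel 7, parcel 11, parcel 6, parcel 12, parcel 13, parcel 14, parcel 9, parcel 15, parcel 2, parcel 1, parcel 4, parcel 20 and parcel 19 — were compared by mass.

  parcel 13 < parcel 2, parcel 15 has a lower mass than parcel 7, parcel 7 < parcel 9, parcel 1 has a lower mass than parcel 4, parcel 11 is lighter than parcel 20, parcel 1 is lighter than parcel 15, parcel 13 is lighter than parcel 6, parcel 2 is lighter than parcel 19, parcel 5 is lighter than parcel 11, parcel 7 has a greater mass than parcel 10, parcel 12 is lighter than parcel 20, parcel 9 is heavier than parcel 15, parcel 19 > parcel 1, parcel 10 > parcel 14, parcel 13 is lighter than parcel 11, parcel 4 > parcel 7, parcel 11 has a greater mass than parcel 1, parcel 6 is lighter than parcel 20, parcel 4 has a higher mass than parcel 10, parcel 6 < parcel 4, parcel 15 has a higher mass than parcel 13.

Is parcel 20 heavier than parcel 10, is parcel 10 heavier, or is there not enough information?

undetermined

Following every chain through parcel 10: above parcel 10 we get parcel 7, parcel 9, parcel 4; below parcel 10 we get parcel 14.
parcel 20 is not reached, and no chain runs the other way from parcel 20 to parcel 10.
So the given relations leave the order of parcel 10 and parcel 20 undetermined.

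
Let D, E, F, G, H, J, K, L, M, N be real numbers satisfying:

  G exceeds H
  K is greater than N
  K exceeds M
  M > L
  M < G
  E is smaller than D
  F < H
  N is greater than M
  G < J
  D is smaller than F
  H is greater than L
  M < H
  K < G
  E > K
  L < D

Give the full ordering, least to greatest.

L < M < N < K < E < D < F < H < G < J

Each adjacent pair is fixed by a given relation: L < M; M < N; N < K; K < E; E < D; D < F; F < H; H < G; G < J. Chaining them end to end gives the full order.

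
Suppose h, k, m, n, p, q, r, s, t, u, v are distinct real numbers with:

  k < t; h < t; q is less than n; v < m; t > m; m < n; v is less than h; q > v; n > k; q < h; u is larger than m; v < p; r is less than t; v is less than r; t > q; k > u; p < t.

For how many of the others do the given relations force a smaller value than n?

5

The elements the relations force below n are v, m, u, q, k — no chain reaches any other.
That is 5.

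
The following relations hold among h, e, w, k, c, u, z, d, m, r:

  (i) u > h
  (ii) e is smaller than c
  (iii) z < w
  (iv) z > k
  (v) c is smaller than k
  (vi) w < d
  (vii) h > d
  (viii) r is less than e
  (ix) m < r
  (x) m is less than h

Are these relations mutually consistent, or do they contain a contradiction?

Every relation is compatible with m < r < e < c < k < z < w < d < h < u; the set is consistent.

consistent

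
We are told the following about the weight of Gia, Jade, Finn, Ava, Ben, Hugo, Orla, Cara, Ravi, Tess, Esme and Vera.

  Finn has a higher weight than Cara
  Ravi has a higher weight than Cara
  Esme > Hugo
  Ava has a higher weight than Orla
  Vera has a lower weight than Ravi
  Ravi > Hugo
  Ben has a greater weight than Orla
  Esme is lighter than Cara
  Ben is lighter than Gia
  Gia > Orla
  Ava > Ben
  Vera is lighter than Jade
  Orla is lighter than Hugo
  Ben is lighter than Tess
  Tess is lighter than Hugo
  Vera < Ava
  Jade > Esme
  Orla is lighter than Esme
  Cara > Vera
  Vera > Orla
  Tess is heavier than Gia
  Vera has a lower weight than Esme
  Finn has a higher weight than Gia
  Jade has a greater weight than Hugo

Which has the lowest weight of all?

Orla

Chaining upward from Orla: directly above it, Ben, Vera, Gia, Hugo, Esme, Ava; then Tess, Cara, Jade, Ravi, Finn.
That covers every other element, and nothing is given below Orla, so Orla is the lowest weight.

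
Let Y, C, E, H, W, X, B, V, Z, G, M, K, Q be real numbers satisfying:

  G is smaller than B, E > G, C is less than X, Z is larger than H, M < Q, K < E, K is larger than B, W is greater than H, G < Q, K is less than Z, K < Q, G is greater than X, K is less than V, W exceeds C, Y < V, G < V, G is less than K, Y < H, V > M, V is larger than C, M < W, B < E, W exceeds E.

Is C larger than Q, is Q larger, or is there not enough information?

Chaining the given relations: C < X < G < B < K < Q.
So Q is larger.

Q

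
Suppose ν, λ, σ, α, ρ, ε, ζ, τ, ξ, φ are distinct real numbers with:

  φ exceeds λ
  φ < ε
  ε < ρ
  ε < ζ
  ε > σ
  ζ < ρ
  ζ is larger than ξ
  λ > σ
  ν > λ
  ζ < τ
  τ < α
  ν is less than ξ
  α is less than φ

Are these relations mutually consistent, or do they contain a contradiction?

inconsistent

Chaining the given relations yields ζ < τ < α < φ < ε, so ζ < ε. But one relation states ε < ζ. These cannot both hold.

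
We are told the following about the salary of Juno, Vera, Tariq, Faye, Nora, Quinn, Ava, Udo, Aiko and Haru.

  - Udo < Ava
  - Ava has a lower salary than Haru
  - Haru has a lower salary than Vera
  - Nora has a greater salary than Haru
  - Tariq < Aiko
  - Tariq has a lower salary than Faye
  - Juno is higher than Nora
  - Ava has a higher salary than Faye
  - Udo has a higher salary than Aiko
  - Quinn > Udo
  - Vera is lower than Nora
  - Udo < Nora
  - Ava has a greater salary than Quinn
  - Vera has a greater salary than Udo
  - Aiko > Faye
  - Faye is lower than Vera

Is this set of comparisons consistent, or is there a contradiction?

Every relation is compatible with Tariq < Faye < Aiko < Udo < Quinn < Ava < Haru < Vera < Nora < Juno; the set is consistent.

consistent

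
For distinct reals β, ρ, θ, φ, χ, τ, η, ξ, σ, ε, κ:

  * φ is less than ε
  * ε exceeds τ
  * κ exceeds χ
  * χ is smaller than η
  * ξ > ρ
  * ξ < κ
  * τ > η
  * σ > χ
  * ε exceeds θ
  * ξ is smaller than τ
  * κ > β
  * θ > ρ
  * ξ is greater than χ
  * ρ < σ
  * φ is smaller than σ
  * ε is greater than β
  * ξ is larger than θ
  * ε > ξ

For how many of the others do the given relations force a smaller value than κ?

Directly below κ: β, χ, ξ.
One step further: ρ, θ (5 so far).
No other element is forced below κ by the given relations, so the count is 5.

5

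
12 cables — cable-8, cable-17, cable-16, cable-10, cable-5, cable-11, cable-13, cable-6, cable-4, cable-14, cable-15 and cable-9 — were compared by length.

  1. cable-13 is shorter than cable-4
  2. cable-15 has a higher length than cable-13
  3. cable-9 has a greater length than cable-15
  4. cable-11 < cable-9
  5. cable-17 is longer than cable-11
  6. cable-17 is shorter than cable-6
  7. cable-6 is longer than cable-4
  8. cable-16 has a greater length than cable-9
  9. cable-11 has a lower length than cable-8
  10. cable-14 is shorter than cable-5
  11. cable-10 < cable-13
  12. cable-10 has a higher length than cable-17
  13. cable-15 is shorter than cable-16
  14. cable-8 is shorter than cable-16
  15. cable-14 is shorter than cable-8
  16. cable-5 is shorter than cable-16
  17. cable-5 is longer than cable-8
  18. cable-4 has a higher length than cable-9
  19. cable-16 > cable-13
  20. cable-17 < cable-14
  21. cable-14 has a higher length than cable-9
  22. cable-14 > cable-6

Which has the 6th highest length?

cable-4

Piecing the relations together gives one ordering: cable-11 < cable-17 < cable-10 < cable-13 < cable-15 < cable-9 < cable-4 < cable-6 < cable-14 < cable-8 < cable-5 < cable-16.
The 6th largest is cable-4.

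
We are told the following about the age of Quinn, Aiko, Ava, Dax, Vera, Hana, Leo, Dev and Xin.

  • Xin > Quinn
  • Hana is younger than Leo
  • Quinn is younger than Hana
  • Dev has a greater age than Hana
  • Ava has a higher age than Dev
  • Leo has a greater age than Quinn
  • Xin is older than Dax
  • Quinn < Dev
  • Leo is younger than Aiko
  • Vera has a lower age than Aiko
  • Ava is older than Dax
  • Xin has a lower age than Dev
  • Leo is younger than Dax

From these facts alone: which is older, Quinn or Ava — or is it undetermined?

Link the given pairs in sequence: Quinn < Hana; Hana < Leo; Leo < Dax; Dax < Xin; Xin < Dev; Dev < Ava.
Chaining these gives Quinn < Hana < Leo < Dax < Xin < Dev < Ava.
So Ava is older.

Ava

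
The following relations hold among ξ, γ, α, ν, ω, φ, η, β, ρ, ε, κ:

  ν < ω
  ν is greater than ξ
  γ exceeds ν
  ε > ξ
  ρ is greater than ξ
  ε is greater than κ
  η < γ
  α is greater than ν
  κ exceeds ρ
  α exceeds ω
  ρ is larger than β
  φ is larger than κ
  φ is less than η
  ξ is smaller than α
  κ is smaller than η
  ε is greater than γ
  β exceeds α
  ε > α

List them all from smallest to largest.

ξ < ν < ω < α < β < ρ < κ < φ < η < γ < ε

Each adjacent pair is fixed by a given relation: ξ < ν; ν < ω; ω < α; α < β; β < ρ; ρ < κ; κ < φ; φ < η; η < γ; γ < ε. Chaining them end to end gives the full order.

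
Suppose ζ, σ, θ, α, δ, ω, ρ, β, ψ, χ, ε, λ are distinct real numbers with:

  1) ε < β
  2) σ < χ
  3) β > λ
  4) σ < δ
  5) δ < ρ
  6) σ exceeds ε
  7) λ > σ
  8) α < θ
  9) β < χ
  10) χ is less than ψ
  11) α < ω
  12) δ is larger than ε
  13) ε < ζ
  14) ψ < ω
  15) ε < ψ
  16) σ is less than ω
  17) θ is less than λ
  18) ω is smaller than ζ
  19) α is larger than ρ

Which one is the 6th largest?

Piecing the relations together gives one ordering: ε < σ < δ < ρ < α < θ < λ < β < χ < ψ < ω < ζ.
The 6th largest is λ.

λ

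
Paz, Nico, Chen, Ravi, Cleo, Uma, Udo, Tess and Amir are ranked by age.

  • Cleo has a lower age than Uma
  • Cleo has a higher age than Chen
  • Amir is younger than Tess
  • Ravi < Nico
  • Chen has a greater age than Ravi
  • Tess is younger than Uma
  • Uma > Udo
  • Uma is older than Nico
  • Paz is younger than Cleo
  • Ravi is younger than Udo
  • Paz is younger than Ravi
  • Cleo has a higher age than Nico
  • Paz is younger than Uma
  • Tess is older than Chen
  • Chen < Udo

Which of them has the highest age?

Uma

Chaining downward from Uma: directly below it, Paz, Tess, Nico, Cleo, Udo; then Ravi, Chen, Amir.
That covers every other element, and nothing is given above Uma, so Uma is the highest age.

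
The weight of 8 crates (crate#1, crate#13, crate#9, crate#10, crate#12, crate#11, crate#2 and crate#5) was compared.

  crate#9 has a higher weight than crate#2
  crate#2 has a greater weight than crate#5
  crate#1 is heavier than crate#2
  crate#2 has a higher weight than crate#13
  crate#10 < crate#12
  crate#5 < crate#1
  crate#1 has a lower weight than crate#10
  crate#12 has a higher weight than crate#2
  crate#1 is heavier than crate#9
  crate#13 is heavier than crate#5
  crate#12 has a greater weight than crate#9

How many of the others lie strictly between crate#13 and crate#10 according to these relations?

The relations place crate#13 below crate#10. An element lies strictly between them when it is forced above crate#13 and also forced below crate#10.
Above crate#13: {crate#2, crate#9, crate#1, crate#12}. Below crate#10: {crate#5, crate#2, crate#9, crate#1}.
Intersection: {crate#2, crate#9, crate#1} — 3.

3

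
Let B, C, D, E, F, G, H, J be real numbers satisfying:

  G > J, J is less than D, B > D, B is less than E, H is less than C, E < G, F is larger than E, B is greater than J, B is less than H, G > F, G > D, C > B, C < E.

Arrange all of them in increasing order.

J < D < B < H < C < E < F < G

The consecutive links are each given: J < D; D < B; B < H; H < C; C < E; E < F; F < G.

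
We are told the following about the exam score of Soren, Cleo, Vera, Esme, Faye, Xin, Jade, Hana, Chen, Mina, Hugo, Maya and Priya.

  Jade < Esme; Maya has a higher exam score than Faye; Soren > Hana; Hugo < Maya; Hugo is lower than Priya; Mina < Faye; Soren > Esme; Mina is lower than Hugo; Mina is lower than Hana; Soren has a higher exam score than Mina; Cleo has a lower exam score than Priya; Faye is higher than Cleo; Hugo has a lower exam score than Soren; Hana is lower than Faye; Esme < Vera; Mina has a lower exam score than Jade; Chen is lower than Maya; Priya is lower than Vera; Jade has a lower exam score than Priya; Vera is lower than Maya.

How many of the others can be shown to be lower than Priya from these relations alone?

4

From Priya the given relations immediately reach Cleo, Jade, Hugo.
From those, Mina — 4 in total.
Nothing else is reachable below Priya; 4 in all.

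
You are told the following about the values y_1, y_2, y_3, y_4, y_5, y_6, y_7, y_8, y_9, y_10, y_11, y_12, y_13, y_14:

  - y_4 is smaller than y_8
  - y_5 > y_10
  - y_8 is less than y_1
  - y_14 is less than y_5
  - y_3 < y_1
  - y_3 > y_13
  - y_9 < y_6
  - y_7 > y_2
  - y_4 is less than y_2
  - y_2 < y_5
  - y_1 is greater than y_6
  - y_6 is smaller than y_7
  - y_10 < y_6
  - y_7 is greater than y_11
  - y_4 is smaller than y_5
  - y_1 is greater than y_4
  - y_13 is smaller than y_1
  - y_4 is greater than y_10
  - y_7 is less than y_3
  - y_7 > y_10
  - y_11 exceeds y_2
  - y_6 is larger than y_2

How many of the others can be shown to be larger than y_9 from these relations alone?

4

From y_9 the given relations immediately reach y_6.
From those, y_7, y_1 — 3 in total.
From those, y_3 — 4 in total.
No other element is forced above y_9 by the given relations, so the count is 4.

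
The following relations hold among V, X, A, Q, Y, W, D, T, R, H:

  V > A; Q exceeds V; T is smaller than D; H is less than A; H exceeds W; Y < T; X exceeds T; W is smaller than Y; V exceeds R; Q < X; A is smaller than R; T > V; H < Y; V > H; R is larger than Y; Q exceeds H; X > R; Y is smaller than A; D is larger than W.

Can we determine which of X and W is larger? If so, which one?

X

W < H < Y < A < V < T < X, by transitivity through H, Y, A, V, T.
So X is larger.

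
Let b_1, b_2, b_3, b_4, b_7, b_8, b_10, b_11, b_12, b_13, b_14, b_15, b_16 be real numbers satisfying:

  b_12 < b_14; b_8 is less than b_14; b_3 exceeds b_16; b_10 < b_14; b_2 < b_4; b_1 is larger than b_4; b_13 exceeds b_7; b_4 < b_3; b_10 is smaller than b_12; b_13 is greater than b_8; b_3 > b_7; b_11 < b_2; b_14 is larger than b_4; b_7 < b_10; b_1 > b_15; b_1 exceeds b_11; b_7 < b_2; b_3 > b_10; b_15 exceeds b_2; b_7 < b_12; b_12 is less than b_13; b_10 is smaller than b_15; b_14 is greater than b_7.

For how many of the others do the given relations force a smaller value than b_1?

Directly below b_1: b_11, b_4, b_15.
One step further: b_2, b_10 (5 so far).
One step further: b_7 (6 so far).
No other element is forced below b_1 by the given relations, so the count is 6.

6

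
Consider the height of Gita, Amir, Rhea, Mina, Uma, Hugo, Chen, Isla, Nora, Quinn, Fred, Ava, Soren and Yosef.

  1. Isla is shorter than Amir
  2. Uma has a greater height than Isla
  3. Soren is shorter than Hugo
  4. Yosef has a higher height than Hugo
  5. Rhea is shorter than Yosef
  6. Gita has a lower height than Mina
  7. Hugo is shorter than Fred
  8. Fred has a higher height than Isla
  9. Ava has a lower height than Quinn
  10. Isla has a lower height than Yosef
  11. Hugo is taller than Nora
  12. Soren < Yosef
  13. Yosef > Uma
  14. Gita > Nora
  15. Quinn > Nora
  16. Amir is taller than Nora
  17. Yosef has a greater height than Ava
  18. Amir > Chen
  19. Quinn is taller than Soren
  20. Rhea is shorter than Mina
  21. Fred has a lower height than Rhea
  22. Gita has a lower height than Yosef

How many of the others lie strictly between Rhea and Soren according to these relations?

2

Chaining upward from Soren reaches: Hugo, Fred, Yosef, Quinn, Mina.
Chaining downward from Rhea reaches: Nora, Hugo, Isla, Fred.
Strictly between Soren and Rhea are those in both lists: Hugo, Fred — 2 elements.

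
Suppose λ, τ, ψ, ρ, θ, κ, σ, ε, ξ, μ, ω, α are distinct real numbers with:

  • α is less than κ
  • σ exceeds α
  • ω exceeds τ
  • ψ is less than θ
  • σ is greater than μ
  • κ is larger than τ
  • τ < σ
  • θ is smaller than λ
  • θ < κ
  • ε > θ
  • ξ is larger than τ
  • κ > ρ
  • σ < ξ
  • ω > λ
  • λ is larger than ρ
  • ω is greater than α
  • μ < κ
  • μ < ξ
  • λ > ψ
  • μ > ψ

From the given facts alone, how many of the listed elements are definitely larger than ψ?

8

From ψ the given relations immediately reach θ, μ, λ.
From those, ε, κ, σ, ω, ξ — 8 in total.
No other element is forced above ψ by the given relations, so the count is 8.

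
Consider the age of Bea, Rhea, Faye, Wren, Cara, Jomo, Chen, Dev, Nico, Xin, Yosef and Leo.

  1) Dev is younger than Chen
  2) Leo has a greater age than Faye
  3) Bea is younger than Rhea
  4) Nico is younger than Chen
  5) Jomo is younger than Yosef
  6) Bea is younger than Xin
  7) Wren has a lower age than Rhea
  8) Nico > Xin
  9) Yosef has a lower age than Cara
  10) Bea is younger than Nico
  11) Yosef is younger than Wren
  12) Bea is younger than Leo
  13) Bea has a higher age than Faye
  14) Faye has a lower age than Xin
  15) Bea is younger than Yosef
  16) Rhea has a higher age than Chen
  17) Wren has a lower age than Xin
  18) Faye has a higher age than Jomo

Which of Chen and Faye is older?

Faye < Bea and Bea < Yosef give Faye < Yosef.
Then Yosef < Wren extends the chain to Wren.
With Wren < Xin: Faye < Bea < Yosef < Wren < Xin.
Then Xin < Nico extends the chain to Nico.
Then Nico < Chen extends the chain to Chen.
So Faye < Chen; Chen is the older of the two.

Chen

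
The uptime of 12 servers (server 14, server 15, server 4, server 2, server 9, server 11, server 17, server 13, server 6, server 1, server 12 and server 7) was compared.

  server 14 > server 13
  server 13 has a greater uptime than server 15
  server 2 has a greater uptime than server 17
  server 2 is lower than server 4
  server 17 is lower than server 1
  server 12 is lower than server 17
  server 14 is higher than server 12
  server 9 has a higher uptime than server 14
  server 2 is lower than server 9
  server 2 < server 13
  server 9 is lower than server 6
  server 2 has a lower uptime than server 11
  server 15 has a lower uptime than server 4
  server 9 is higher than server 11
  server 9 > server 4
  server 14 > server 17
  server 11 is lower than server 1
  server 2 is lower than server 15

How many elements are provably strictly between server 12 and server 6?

8

Chaining upward from server 12 reaches: server 17, server 2, server 15, server 13, server 14, server 4, server 11, server 9, server 1.
Chaining downward from server 6 reaches: server 17, server 2, server 15, server 13, server 14, server 4, server 11, server 9.
Strictly between server 12 and server 6 are those in both lists: server 17, server 2, server 15, server 13, server 14, server 4, server 11, server 9 — 8 elements.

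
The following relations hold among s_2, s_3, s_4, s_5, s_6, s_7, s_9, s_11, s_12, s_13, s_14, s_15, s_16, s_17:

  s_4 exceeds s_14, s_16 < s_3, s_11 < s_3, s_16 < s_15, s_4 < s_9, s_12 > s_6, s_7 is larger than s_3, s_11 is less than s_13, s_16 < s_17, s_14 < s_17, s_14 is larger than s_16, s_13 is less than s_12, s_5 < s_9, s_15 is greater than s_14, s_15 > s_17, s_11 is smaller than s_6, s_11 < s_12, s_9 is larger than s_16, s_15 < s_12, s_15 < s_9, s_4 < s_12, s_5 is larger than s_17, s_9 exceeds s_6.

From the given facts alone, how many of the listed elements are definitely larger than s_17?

From s_17 the given relations immediately reach s_15, s_5.
From those, s_9, s_12 — 4 in total.
Nothing else is reachable above s_17; 4 in all.

4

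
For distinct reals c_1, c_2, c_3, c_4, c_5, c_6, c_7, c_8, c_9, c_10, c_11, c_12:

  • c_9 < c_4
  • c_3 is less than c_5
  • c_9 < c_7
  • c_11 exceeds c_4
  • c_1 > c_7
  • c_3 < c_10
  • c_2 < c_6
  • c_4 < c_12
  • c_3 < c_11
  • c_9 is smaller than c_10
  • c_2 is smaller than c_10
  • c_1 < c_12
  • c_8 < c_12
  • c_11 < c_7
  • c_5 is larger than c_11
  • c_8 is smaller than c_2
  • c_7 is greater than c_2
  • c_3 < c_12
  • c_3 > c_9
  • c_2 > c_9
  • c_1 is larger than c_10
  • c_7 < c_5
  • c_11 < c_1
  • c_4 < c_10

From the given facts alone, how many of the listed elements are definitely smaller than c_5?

7

Directly below c_5: c_3, c_11, c_7.
One step further: c_9, c_4, c_2 (6 so far).
One step further: c_8 (7 so far).
No other element is forced below c_5 by the given relations, so the count is 7.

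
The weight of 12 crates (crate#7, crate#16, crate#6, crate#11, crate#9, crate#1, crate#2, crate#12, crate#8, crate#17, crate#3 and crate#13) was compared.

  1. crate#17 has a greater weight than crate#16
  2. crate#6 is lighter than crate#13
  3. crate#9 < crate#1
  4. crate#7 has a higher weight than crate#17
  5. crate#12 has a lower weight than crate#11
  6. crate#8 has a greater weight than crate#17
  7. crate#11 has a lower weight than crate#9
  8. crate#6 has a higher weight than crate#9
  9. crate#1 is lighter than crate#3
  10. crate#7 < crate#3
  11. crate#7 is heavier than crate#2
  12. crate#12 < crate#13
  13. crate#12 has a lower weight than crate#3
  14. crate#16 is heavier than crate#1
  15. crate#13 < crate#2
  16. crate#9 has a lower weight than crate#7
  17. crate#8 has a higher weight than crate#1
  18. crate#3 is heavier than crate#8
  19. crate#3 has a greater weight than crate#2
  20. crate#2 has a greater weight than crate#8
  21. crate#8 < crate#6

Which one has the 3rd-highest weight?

crate#2

Chaining the given pairs: crate#12 < crate#11 < crate#9 < crate#1 < crate#16 < crate#17 < crate#8 < crate#6 < crate#13 < crate#2 < crate#7 < crate#3.
The 3rd largest is crate#2.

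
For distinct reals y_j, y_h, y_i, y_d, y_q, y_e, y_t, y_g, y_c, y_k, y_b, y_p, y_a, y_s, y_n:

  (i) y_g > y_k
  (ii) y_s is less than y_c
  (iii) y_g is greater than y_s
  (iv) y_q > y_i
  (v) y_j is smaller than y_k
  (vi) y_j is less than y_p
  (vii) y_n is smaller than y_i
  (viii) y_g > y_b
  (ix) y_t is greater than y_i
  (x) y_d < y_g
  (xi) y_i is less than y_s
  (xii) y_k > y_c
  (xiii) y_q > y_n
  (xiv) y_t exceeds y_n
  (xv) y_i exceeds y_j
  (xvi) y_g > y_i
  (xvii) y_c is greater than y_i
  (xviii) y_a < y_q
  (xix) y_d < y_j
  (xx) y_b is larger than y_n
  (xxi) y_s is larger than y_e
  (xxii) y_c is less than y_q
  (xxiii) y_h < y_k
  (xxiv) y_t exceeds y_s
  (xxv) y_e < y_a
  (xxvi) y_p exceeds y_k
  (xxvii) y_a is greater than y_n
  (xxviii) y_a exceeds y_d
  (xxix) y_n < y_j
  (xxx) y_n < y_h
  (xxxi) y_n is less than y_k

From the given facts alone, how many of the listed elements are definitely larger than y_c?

4

Directly above y_c: y_k, y_q.
One step further: y_g, y_p (4 so far).
No other element is forced above y_c by the given relations, so the count is 4.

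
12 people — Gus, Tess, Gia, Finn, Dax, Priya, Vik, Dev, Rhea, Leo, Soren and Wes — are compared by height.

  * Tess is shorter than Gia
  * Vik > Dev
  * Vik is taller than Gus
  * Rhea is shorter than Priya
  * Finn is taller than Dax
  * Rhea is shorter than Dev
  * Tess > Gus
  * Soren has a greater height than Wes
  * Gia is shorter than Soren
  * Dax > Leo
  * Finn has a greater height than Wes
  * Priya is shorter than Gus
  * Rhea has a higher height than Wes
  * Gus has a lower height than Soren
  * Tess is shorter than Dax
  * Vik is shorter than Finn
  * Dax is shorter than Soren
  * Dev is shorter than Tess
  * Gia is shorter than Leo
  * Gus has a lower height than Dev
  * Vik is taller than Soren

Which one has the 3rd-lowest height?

Piecing the relations together gives one ordering: Wes < Rhea < Priya < Gus < Dev < Tess < Gia < Leo < Dax < Soren < Vik < Finn.
The 3rd smallest is Priya.

Priya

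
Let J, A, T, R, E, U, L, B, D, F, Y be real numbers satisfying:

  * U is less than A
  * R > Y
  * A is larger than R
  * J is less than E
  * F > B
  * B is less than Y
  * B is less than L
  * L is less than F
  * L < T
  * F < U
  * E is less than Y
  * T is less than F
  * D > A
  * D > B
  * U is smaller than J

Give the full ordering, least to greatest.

B < L < T < F < U < J < E < Y < R < A < D

Nothing is placed below B, so it is least; from there B < L; L < T; T < F; F < U; U < J; J < E; E < Y; Y < R; R < A; A < D, each given directly.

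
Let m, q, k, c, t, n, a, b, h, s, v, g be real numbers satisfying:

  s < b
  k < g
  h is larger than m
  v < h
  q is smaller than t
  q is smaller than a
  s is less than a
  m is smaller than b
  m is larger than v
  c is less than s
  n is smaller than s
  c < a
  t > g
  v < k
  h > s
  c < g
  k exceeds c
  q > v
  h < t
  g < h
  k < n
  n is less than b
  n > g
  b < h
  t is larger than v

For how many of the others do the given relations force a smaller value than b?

The elements the relations force below b are v, c, k, g, n, m, s — no chain reaches any other.
That is 7.

7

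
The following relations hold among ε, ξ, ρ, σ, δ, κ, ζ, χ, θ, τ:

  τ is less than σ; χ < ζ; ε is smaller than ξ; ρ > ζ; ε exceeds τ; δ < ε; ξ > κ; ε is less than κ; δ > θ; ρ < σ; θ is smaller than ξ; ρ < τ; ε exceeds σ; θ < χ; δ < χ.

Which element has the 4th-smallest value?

ζ

Piecing the relations together gives one ordering: θ < δ < χ < ζ < ρ < τ < σ < ε < κ < ξ.
Counting 4 from the smallest end gives ζ.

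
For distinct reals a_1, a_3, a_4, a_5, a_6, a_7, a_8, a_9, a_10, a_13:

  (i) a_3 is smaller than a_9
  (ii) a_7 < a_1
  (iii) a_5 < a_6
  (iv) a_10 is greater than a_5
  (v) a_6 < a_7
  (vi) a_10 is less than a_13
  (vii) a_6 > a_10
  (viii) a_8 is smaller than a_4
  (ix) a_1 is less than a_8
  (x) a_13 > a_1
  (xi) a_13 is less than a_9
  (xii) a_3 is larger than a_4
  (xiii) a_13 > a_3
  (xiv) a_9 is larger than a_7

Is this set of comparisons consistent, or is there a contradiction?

The single ordering a_5 < a_10 < a_6 < a_7 < a_1 < a_8 < a_4 < a_3 < a_13 < a_9 satisfies every listed relation, so no contradiction arises.

consistent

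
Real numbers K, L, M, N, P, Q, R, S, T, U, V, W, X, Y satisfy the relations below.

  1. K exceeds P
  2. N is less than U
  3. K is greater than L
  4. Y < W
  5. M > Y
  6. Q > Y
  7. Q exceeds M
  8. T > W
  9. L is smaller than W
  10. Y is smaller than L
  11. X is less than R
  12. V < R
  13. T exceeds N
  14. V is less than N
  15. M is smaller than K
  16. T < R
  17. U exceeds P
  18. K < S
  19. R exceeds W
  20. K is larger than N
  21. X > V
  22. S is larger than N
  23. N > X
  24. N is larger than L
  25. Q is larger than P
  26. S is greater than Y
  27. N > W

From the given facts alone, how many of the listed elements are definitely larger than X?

The elements the relations force above X are N, U, K, S, T, R — no chain reaches any other.
That is 6.

6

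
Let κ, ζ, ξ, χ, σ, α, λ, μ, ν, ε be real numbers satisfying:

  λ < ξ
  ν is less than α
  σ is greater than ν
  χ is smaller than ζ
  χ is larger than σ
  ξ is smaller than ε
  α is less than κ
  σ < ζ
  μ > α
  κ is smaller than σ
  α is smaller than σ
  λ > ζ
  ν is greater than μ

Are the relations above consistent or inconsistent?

We have α < μ stated directly, yet also μ < ν < α by chaining the others — so μ < α. Contradiction.

inconsistent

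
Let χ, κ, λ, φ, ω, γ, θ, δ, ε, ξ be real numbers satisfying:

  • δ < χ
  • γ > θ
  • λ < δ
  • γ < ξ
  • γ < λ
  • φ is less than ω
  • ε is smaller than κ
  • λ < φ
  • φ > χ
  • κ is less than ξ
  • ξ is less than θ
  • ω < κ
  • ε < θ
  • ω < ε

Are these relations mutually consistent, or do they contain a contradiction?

We have θ < γ stated directly, yet also γ < λ < δ < χ < φ < ω < ε < κ < ξ < θ by chaining the others — so γ < θ. Contradiction.

inconsistent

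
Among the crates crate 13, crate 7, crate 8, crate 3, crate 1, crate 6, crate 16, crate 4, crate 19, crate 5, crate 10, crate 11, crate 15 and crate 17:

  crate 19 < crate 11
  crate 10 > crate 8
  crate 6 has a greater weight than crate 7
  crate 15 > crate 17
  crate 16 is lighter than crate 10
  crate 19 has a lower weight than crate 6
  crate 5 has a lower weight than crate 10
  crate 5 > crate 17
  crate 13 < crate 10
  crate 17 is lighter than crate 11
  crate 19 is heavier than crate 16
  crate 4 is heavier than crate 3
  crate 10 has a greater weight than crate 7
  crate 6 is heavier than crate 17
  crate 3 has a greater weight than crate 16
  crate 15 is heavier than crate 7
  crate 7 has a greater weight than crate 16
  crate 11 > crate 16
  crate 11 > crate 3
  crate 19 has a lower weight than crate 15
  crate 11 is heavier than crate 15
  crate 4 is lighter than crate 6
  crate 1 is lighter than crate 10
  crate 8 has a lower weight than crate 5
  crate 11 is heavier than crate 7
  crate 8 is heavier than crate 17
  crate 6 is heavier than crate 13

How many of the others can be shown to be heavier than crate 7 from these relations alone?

From crate 7 the given relations immediately reach crate 15, crate 10, crate 11, crate 6.
No other element is forced above crate 7 by the given relations, so the count is 4.

4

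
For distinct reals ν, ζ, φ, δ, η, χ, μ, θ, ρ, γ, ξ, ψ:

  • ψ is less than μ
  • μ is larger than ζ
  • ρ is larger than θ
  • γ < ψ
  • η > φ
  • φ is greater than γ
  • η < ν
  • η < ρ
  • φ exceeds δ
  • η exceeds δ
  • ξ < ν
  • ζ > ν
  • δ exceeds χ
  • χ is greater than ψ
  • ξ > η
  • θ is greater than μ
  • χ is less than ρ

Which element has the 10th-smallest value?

The consecutive relations fix a unique order: γ < ψ < χ < δ < φ < η < ξ < ν < ζ < μ < θ < ρ.
Counting 10 from the smallest end gives μ.

μ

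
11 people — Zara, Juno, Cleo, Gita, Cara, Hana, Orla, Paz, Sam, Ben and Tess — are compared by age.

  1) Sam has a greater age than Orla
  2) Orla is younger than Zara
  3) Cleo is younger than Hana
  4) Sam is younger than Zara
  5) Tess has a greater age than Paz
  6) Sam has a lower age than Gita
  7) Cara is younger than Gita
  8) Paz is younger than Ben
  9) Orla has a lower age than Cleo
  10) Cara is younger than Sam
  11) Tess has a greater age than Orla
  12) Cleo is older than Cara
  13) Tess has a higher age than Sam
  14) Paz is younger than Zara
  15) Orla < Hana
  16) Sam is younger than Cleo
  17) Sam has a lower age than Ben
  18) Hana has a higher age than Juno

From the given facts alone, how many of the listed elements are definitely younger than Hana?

5

Directly below Hana: Orla, Cleo, Juno.
One step further: Cara, Sam (5 so far).
No other element is forced below Hana by the given relations, so the count is 5.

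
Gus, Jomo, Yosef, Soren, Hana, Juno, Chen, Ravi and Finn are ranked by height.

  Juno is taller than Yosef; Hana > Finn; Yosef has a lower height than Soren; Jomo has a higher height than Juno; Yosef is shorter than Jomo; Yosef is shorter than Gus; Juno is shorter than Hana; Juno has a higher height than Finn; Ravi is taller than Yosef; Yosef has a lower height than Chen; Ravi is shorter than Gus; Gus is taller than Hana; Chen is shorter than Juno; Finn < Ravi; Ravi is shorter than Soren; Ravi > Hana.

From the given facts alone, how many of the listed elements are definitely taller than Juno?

The elements the relations force above Juno are Hana, Jomo, Ravi, Soren, Gus — no chain reaches any other.
That is 5.

5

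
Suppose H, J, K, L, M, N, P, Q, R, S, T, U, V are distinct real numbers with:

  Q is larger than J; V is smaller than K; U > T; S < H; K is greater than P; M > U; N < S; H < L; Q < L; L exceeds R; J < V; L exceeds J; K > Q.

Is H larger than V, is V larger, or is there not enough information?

undetermined

Following every chain through V: above V we get K; below V we get J.
H is not reached, and no chain runs the other way from H to V.
So the given relations leave the order of V and H undetermined.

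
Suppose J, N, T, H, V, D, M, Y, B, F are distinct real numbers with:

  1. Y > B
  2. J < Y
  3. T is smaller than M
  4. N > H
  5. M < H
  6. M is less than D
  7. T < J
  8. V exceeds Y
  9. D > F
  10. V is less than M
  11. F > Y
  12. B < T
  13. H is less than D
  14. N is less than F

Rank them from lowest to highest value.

B < T < J < Y < V < M < H < N < F < D

Each adjacent pair is fixed by a given relation: B < T; T < J; J < Y; Y < V; V < M; M < H; H < N; N < F; F < D. Chaining them end to end gives the full order.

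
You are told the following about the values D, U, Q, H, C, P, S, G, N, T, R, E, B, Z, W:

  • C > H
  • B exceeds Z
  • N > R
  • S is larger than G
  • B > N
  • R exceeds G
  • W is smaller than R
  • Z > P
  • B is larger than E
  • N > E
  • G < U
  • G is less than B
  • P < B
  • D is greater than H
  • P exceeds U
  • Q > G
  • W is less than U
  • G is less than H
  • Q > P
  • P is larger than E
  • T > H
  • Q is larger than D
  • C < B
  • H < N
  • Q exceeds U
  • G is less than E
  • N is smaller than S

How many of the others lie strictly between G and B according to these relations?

8

Chaining upward from G reaches: H, C, D, T, U, E, P, R, N, S, Q, Z.
Chaining downward from B reaches: H, C, W, U, E, P, R, N, Z.
Strictly between G and B are those in both lists: H, C, U, E, P, R, N, Z — 8 elements.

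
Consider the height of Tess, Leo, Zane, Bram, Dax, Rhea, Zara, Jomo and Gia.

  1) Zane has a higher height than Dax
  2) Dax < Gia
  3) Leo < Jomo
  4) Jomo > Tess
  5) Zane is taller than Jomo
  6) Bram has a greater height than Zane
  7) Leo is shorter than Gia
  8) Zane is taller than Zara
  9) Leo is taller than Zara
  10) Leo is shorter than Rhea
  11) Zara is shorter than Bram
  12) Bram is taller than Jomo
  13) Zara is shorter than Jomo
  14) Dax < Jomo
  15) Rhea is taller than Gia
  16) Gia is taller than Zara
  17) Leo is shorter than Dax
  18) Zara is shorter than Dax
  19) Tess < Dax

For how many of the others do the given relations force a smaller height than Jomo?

4

From Jomo the given relations immediately reach Zara, Tess, Leo, Dax.
No other element is forced below Jomo by the given relations, so the count is 4.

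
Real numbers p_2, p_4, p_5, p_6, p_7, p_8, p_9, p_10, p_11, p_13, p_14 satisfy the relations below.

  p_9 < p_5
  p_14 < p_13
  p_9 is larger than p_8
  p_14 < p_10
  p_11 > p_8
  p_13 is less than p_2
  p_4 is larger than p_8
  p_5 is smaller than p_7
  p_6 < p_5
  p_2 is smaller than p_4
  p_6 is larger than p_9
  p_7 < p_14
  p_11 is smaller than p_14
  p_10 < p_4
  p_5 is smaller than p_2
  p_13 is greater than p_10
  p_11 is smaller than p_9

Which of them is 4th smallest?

p_6

The consecutive relations fix a unique order: p_8 < p_11 < p_9 < p_6 < p_5 < p_7 < p_14 < p_10 < p_13 < p_2 < p_4.
The 4th smallest is p_6.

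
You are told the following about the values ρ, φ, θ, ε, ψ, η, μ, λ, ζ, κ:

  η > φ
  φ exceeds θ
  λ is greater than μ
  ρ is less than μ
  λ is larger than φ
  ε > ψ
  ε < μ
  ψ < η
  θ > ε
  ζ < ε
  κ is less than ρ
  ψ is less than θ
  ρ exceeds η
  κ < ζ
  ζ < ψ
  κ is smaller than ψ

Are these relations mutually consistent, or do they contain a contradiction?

consistent

Every relation is compatible with κ < ζ < ψ < ε < θ < φ < η < ρ < μ < λ; the set is consistent.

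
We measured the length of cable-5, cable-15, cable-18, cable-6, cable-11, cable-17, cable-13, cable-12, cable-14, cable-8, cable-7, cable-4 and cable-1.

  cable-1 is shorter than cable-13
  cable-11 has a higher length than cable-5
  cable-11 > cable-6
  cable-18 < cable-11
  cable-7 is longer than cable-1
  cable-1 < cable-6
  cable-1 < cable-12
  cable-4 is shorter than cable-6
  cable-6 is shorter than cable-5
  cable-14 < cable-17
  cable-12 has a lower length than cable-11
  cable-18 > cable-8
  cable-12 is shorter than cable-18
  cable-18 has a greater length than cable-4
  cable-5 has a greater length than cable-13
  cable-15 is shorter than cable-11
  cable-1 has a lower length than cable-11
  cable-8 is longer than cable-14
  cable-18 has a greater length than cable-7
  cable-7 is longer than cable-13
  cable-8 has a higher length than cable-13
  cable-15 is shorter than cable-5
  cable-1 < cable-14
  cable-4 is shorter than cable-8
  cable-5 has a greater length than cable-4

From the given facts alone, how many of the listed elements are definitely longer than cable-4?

5

The elements the relations force above cable-4 are cable-6, cable-8, cable-18, cable-5, cable-11 — no chain reaches any other.
That is 5.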